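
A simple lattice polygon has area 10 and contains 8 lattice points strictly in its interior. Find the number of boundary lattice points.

6

Pick's theorem gives A = I + B/2 − 1, so B = 2(A − I + 1) = 2(10 − 8 + 1) = 6.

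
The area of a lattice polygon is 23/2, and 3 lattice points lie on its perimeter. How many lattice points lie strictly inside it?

Pick's theorem A = I + B/2 − 1 rearranges to I = A − B/2 + 1 = 23/2 − 3/2 + 1 = 11.

11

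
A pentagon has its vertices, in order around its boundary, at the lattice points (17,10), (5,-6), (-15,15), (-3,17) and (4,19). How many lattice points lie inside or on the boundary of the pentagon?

Using the shoelace formula, 2A = |[17·(-6) − 5·10] + [5·15 − (-15)·(-6)] + [(-15)·17 − (-3)·15] + [(-3)·19 − 4·17] + [4·10 − 17·19]| = 785, so the area is 785/2.
Along each edge there are gcd(|Δx|,|Δy|)+1 lattice points, so counting each shared vertex once the boundary has gcd(12,16) + gcd(20,21) + gcd(12,2) + gcd(7,2) + gcd(13,9) = 4+1+2+1+1 = 9.
Pick's theorem gives I = A − B/2 + 1 = 785/2 − 9/2 + 1 = 389, so the closed region contains I + B = 389 + 9 = 398 lattice points.

398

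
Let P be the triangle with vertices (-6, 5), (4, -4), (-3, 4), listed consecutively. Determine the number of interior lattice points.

The shoelace formula gives twice the area as |((-6)·(-4) − 4·5) + (4·4 − (-3)·(-4)) + ((-3)·5 − (-6)·4)| = 17, so the area is 17/2.
Along each edge there are gcd(|Δx|,|Δy|)+1 lattice points, so counting each shared vertex once the boundary has gcd(10,9) + gcd(7,8) + gcd(3,1) = 1+1+1 = 3.
By Pick's theorem A = I + B/2 − 1, so I = 17/2 − 3/2 + 1 = 8.

8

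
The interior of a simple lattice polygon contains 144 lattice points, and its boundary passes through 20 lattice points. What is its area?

Pick's theorem states A = I + B/2 − 1, so A = 144 + 20/2 − 1 = 153.

153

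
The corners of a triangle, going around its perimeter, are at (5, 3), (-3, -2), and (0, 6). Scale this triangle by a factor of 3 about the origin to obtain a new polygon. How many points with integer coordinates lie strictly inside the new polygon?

By the shoelace formula, twice the signed area is |(5·(-2) − (-3)·3) + ((-3)·6 − 0·(-2)) + (0·3 − 5·6)| = 49, so the area is 49/2.
The number of boundary lattice points is Σ gcd(|Δx|,|Δy|) = gcd(8,5) + gcd(3,8) + gcd(5,3) = 1+1+1 = 3.
Scaling by 3 multiplies the area by 3² = 9 (so the new area is 441/2) and multiplies the boundary lattice-point count by 3, giving 9.
By Pick's theorem, the interior count of the dilated polygon is 441/2 − 9/2 + 1 = 217.

217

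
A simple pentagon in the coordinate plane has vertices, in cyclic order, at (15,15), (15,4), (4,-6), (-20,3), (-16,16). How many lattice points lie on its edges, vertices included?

17

Along each edge there are gcd(|Δx|,|Δy|)+1 lattice points, so counting each shared vertex once the boundary has gcd(0,11) + gcd(11,10) + gcd(24,9) + gcd(4,13) + gcd(31,1) = 11+1+3+1+1 = 17.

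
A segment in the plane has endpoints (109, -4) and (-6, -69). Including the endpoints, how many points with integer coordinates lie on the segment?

The number of lattice points on a segment between lattice points is gcd(|Δx|,|Δy|) + 1 = gcd(115,65) + 1 = 5 + 1 = 6.

6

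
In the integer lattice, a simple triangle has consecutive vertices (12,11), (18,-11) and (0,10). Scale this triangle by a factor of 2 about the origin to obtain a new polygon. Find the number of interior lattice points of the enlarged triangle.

The shoelace formula gives twice the area as |(12·(-11) − 18·11) + (18·10 − 0·(-11)) + (0·11 − 12·10)| = 270, so the area is 135.
Summing gcd(|Δx|,|Δy|) over the edges gives the boundary count: gcd(6,22) + gcd(18,21) + gcd(12,1) = 2+3+1 = 6.
Scaling by 2 multiplies the area by 2² = 4 (so the new area is 540) and multiplies the boundary lattice-point count by 2, giving 12.
By Pick's theorem, the interior count of the dilated polygon is 540 − 12/2 + 1 = 535.

535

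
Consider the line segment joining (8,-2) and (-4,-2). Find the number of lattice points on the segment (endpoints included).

The number of lattice points on a segment between lattice points is gcd(|Δx|,|Δy|) + 1 = gcd(12,0) + 1 = 12 + 1 = 13.

13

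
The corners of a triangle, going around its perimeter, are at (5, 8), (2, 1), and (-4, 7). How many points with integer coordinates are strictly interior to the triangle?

27

The shoelace formula gives twice the area as |(5·1 − 2·8) + (2·7 − (-4)·1) + ((-4)·8 − 5·7)| = 60, so the area is 30.
Summing gcd(|Δx|,|Δy|) over the edges gives the boundary count: gcd(3,7) + gcd(6,6) + gcd(9,1) = 1+6+1 = 8.
Pick's theorem gives I = A − B/2 + 1 = 30 − 8/2 + 1 = 27.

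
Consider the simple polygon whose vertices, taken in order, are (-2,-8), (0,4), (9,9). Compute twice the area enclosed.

98

By the shoelace formula, twice the signed area is |((-2)·4 − 0·(-8)) + (0·9 − 9·4) + (9·(-8) − (-2)·9)| = 98, so the area is 49.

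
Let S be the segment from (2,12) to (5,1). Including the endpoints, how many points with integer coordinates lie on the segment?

2

The number of lattice points on a segment between lattice points is gcd(|Δx|,|Δy|) + 1 = gcd(3,11) + 1 = 1 + 1 = 2.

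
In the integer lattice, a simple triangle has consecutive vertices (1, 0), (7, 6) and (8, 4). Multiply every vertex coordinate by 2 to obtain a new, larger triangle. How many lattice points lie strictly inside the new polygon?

The shoelace formula gives twice the area as |[1·6 − 7·0] + [7·4 − 8·6] + [8·0 − 1·4]| = 18, so the area is 9.
The number of boundary lattice points is Σ gcd(|Δx|,|Δy|) = gcd(6,6) + gcd(1,2) + gcd(7,4) = 6+1+1 = 8.
Scaling by 2 multiplies the area by 2² = 4 (so the new area is 36) and multiplies the boundary lattice-point count by 2, giving 16.
By Pick's theorem, the interior count of the dilated polygon is 36 − 16/2 + 1 = 29.

29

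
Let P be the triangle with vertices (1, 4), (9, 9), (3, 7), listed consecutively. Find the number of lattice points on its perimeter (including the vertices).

Along each edge there are gcd(|Δx|,|Δy|)+1 lattice points, so counting each shared vertex once the boundary has gcd(8,5) + gcd(6,2) + gcd(2,3) = 1+2+1 = 4.

4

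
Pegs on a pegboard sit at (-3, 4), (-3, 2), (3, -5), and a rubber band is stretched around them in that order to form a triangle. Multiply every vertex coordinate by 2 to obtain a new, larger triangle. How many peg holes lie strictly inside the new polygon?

19

The shoelace formula gives twice the area as |[(-3)·2 − (-3)·4] + [(-3)·(-5) − 3·2] + [3·4 − (-3)·(-5)]| = 12, so the area is 6.
Summing gcd(|Δx|,|Δy|) over the edges gives the boundary count: gcd(0,2) + gcd(6,7) + gcd(6,9) = 2+1+3 = 6.
Scaling by 2 multiplies the area by 2² = 4 (so the new area is 24) and multiplies the boundary lattice-point count by 2, giving 12.
By Pick's theorem, the interior count of the dilated polygon is 24 − 12/2 + 1 = 19.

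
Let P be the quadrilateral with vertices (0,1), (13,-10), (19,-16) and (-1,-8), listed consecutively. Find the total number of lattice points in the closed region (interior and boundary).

107

The shoelace formula gives twice the area as |[0·(-10) − 13·1] + [13·(-16) − 19·(-10)] + [19·(-8) − (-1)·(-16)] + [(-1)·1 − 0·(-8)]| = 200, so the area is 100.
Along each edge there are gcd(|Δx|,|Δy|)+1 lattice points, so counting each shared vertex once the boundary has gcd(13,11) + gcd(6,6) + gcd(20,8) + gcd(1,9) = 1+6+4+1 = 12.
Pick's theorem gives I = A − B/2 + 1 = 100 − 12/2 + 1 = 95, so the closed region contains I + B = 95 + 12 = 107 lattice points.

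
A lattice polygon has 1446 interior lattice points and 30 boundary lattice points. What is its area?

Pick's theorem states A = I + B/2 − 1, so A = 1446 + 30/2 − 1 = 1460.

1460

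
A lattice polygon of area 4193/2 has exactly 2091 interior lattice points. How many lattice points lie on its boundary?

Pick's theorem gives A = I + B/2 − 1, so B = 2(A − I + 1) = 2(4193/2 − 2091 + 1) = 13.

13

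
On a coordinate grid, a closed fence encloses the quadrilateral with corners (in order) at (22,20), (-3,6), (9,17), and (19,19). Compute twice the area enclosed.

103

Using the shoelace formula, 2A = |[22·6 − (-3)·20] + [(-3)·17 − 9·6] + [9·19 − 19·17] + [19·20 − 22·19]| = 103, so the area is 51.5.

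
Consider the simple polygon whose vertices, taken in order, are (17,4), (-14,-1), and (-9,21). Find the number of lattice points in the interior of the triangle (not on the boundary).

Using the shoelace formula, 2A = |(17·(-1) − (-14)·4) + ((-14)·21 − (-9)·(-1)) + ((-9)·4 − 17·21)| = 657, so the area is 328.5.
Summing gcd(|Δx|,|Δy|) over the edges gives the boundary count: gcd(31,5) + gcd(5,22) + gcd(26,17) = 1+1+1 = 3.
By Pick's theorem A = I + B/2 − 1, so I = 328.5 − 3/2 + 1 = 328.

328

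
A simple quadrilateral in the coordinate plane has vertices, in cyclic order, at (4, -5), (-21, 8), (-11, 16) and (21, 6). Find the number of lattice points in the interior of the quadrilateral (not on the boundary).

424

Using the shoelace formula, 2A = |(4·8 − (-21)·(-5)) + ((-21)·16 − (-11)·8) + ((-11)·6 − 21·16) + (21·(-5) − 4·6)| = 852, so the area is 426.
Along each edge there are gcd(|Δx|,|Δy|)+1 lattice points, so counting each shared vertex once the boundary has gcd(25,13) + gcd(10,8) + gcd(32,10) + gcd(17,11) = 1+2+2+1 = 6.
Pick's theorem gives I = A − B/2 + 1 = 426 − 6/2 + 1 = 424.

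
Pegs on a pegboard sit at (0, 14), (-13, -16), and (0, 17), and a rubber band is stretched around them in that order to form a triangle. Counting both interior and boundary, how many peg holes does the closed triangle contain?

23

By the shoelace formula, twice the signed area is |[0·(-16) − (-13)·14] + [(-13)·17 − 0·(-16)] + [0·14 − 0·17]| = 39, so the area is 19.5.
Summing gcd(|Δx|,|Δy|) over the edges gives the boundary count: gcd(13,30) + gcd(13,33) + gcd(0,3) = 1+1+3 = 5.
Pick's theorem gives I = A − B/2 + 1 = 19.5 − 5/2 + 1 = 18, so the closed region contains I + B = 18 + 5 = 23 lattice points.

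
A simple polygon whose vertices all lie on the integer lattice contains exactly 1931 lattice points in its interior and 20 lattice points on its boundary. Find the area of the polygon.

1940

By Pick's theorem, A = I + B/2 − 1 = 1931 + 20/2 − 1 = 1940.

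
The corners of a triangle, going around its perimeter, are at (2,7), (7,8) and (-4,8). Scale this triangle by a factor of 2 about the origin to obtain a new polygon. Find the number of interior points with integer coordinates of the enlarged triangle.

The shoelace formula gives twice the area as |(2·8 − 7·7) + (7·8 − (-4)·8) + ((-4)·7 − 2·8)| = 11, so the area is 11/2.
Summing gcd(|Δx|,|Δy|) over the edges gives the boundary count: gcd(5,1) + gcd(11,0) + gcd(6,1) = 1+11+1 = 13.
Scaling by 2 multiplies the area by 2² = 4 (so the new area is 22) and multiplies the boundary lattice-point count by 2, giving 26.
By Pick's theorem, the interior count of the dilated polygon is 22 − 26/2 + 1 = 10.

10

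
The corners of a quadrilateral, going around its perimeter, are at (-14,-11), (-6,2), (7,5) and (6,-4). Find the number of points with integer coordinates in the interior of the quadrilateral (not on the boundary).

By the shoelace formula, twice the signed area is |((-14)·2 − (-6)·(-11)) + ((-6)·5 − 7·2) + (7·(-4) − 6·5) + (6·(-11) − (-14)·(-4))| = 318, so the area is 159.
Summing gcd(|Δx|,|Δy|) over the edges gives the boundary count: gcd(8,13) + gcd(13,3) + gcd(1,9) + gcd(20,7) = 1+1+1+1 = 4.
Pick's theorem gives I = A − B/2 + 1 = 159 − 4/2 + 1 = 158.

158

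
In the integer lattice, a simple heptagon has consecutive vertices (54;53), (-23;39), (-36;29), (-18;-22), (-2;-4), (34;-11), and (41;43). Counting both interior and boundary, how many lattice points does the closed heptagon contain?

The shoelace formula gives twice the area as |[54·39 − (-23)·53] + [(-23)·29 − (-36)·39] + [(-36)·(-22) − (-18)·29] + [(-18)·(-4) − (-2)·(-22)] + [(-2)·(-11) − 34·(-4)] + [34·43 − 41·(-11)] + [41·53 − 54·43]| = 7326, so the area is 3663.
Along each edge there are gcd(|Δx|,|Δy|)+1 lattice points, so counting each shared vertex once the boundary has gcd(77,14) + gcd(13,10) + gcd(18,51) + gcd(16,18) + gcd(36,7) + gcd(7,54) + gcd(13,10) = 7+1+3+2+1+1+1 = 16.
Pick's theorem gives I = A − B/2 + 1 = 3663 − 16/2 + 1 = 3656, so the closed region contains I + B = 3656 + 16 = 3672 lattice points.

3672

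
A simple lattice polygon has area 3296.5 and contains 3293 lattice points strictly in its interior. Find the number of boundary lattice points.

Pick's theorem gives A = I + B/2 − 1, so B = 2(A − I + 1) = 2(3296.5 − 3293 + 1) = 9.

9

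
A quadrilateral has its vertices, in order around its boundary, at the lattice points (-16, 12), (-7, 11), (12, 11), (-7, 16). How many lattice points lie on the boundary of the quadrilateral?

The number of boundary lattice points is Σ gcd(|Δx|,|Δy|) = gcd(9,1) + gcd(19,0) + gcd(19,5) + gcd(9,4) = 1+19+1+1 = 22.

22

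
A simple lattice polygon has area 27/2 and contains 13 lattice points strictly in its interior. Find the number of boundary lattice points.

Pick's theorem gives A = I + B/2 − 1, so B = 2(A − I + 1) = 2(27/2 − 13 + 1) = 3.

3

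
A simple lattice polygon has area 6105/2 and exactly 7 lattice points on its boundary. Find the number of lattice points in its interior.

Pick's theorem A = I + B/2 − 1 rearranges to I = A − B/2 + 1 = 6105/2 − 7/2 + 1 = 3050.

3050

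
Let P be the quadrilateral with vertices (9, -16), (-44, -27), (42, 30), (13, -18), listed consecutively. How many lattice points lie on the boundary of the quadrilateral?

5

Along each edge there are gcd(|Δx|,|Δy|)+1 lattice points, so counting each shared vertex once the boundary has gcd(53,11) + gcd(86,57) + gcd(29,48) + gcd(4,2) = 1+1+1+2 = 5.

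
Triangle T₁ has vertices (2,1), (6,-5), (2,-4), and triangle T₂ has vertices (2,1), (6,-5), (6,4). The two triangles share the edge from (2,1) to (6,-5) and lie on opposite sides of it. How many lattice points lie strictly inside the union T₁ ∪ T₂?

21

The union is the simple quadrilateral with vertices (2,1), (2,-4), (6,-5), (6,4) in order.
Using the shoelace formula, 2A = |[2·(-4) − 2·1] + [2·(-5) − 6·(-4)] + [6·4 − 6·(-5)] + [6·1 − 2·4]| = 56, so the area is 28.
Along each edge there are gcd(|Δx|,|Δy|)+1 lattice points, so counting each shared vertex once the boundary has gcd(0,5) + gcd(4,1) + gcd(0,9) + gcd(4,3) = 5+1+9+1 = 16.
By Pick's theorem I = A − B/2 + 1 = 28 − 16/2 + 1 = 21.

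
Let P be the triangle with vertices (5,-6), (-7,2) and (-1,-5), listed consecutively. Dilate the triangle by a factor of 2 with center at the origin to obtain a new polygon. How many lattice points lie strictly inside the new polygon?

By the shoelace formula, twice the signed area is |[5·2 − (-7)·(-6)] + [(-7)·(-5) − (-1)·2] + [(-1)·(-6) − 5·(-5)]| = 36, so the area is 18.
Summing gcd(|Δx|,|Δy|) over the edges gives the boundary count: gcd(12,8) + gcd(6,7) + gcd(6,1) = 4+1+1 = 6.
Scaling by 2 multiplies the area by 2² = 4 (so the new area is 72) and multiplies the boundary lattice-point count by 2, giving 12.
By Pick's theorem, the interior count of the dilated polygon is 72 − 12/2 + 1 = 67.

67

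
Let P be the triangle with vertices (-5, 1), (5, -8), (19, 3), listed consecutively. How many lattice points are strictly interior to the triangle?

By the shoelace formula, twice the signed area is |[(-5)·(-8) − 5·1] + [5·3 − 19·(-8)] + [19·1 − (-5)·3]| = 236, so the area is 118.
Along each edge there are gcd(|Δx|,|Δy|)+1 lattice points, so counting each shared vertex once the boundary has gcd(10,9) + gcd(14,11) + gcd(24,2) = 1+1+2 = 4.
Pick's theorem gives I = A − B/2 + 1 = 118 − 4/2 + 1 = 117.

117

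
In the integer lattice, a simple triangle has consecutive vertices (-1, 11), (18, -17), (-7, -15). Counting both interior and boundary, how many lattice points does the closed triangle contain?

By the shoelace formula, twice the signed area is |((-1)·(-17) − 18·11) + (18·(-15) − (-7)·(-17)) + ((-7)·11 − (-1)·(-15))| = 662, so the area is 331.
Along each edge there are gcd(|Δx|,|Δy|)+1 lattice points, so counting each shared vertex once the boundary has gcd(19,28) + gcd(25,2) + gcd(6,26) = 1+1+2 = 4.
Pick's theorem gives I = A − B/2 + 1 = 331 − 4/2 + 1 = 330, so the closed region contains I + B = 330 + 4 = 334 lattice points.

334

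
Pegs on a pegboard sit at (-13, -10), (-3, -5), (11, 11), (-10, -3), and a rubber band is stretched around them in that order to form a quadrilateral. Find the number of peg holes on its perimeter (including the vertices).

15

The number of boundary lattice points is Σ gcd(|Δx|,|Δy|) = gcd(10,5) + gcd(14,16) + gcd(21,14) + gcd(3,7) = 5+2+7+1 = 15.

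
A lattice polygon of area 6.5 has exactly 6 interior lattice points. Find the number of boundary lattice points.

Pick's theorem gives A = I + B/2 − 1, so B = 2(A − I + 1) = 2(6.5 − 6 + 1) = 3.

3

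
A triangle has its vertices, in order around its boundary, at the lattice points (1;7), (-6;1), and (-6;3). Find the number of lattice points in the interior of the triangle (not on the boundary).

Using the shoelace formula, 2A = |(1·1 − (-6)·7) + ((-6)·3 − (-6)·1) + ((-6)·7 − 1·3)| = 14, so the area is 7.
Along each edge there are gcd(|Δx|,|Δy|)+1 lattice points, so counting each shared vertex once the boundary has gcd(7,6) + gcd(0,2) + gcd(7,4) = 1+2+1 = 4.
By Pick's theorem A = I + B/2 − 1, so I = 7 − 4/2 + 1 = 6.

6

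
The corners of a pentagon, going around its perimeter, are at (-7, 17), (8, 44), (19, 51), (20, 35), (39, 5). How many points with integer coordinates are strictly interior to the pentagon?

The shoelace formula gives twice the area as |[(-7)·44 − 8·17] + [8·51 − 19·44] + [19·35 − 20·51] + [20·5 − 39·35] + [39·17 − (-7)·5]| = 1794, so the area is 897.
Along each edge there are gcd(|Δx|,|Δy|)+1 lattice points, so counting each shared vertex once the boundary has gcd(15,27) + gcd(11,7) + gcd(1,16) + gcd(19,30) + gcd(46,12) = 3+1+1+1+2 = 8.
By Pick's theorem A = I + B/2 − 1, so I = 897 − 8/2 + 1 = 894.

894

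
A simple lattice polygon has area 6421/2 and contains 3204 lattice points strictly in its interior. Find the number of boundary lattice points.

15

Pick's theorem gives A = I + B/2 − 1, so B = 2(A − I + 1) = 2(6421/2 − 3204 + 1) = 15.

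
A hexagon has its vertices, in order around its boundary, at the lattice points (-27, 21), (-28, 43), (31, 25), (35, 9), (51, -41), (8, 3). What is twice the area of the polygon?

By the shoelace formula, twice the signed area is |((-27)·43 − (-28)·21) + ((-28)·25 − 31·43) + (31·9 − 35·25) + (35·(-41) − 51·9) + (51·3 − 8·(-41)) + (8·21 − (-27)·3)| = 4366, so the area is 2183.

4366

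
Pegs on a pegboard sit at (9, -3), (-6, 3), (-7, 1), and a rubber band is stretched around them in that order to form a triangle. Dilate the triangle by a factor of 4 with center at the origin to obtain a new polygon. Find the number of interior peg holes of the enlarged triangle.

273

By the shoelace formula, twice the signed area is |(9·3 − (-6)·(-3)) + ((-6)·1 − (-7)·3) + ((-7)·(-3) − 9·1)| = 36, so the area is 18.
The number of boundary lattice points is Σ gcd(|Δx|,|Δy|) = gcd(15,6) + gcd(1,2) + gcd(16,4) = 3+1+4 = 8.
Scaling by 4 multiplies the area by 4² = 16 (so the new area is 288) and multiplies the boundary lattice-point count by 4, giving 32.
By Pick's theorem, the interior count of the dilated polygon is 288 − 32/2 + 1 = 273.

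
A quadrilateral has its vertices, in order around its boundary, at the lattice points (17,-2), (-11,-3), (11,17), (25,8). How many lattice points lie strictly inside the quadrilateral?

373

By the shoelace formula, twice the signed area is |(17·(-3) − (-11)·(-2)) + ((-11)·17 − 11·(-3)) + (11·8 − 25·17) + (25·(-2) − 17·8)| = 750, so the area is 375.
The number of boundary lattice points is Σ gcd(|Δx|,|Δy|) = gcd(28,1) + gcd(22,20) + gcd(14,9) + gcd(8,10) = 1+2+1+2 = 6.
Pick's theorem gives I = A − B/2 + 1 = 375 − 6/2 + 1 = 373.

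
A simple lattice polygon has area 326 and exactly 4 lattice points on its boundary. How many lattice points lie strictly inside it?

Pick's theorem A = I + B/2 − 1 rearranges to I = A − B/2 + 1 = 326 − 4/2 + 1 = 325.

325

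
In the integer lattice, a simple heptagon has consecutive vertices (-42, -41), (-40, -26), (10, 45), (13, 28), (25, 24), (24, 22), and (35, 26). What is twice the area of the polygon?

3296

By the shoelace formula, twice the signed area is |[(-42)·(-26) − (-40)·(-41)] + [(-40)·45 − 10·(-26)] + [10·28 − 13·45] + [13·24 − 25·28] + [25·22 − 24·24] + [24·26 − 35·22] + [35·(-41) − (-42)·26]| = 3296, so the area is 1648.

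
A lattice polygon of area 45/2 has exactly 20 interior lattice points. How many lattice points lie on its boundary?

7

Pick's theorem gives A = I + B/2 − 1, so B = 2(A − I + 1) = 2(45/2 − 20 + 1) = 7.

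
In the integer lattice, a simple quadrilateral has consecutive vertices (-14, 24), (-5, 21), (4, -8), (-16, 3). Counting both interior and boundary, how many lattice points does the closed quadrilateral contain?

342

By the shoelace formula, twice the signed area is |((-14)·21 − (-5)·24) + ((-5)·(-8) − 4·21) + (4·3 − (-16)·(-8)) + ((-16)·24 − (-14)·3)| = 676, so the area is 338.
Summing gcd(|Δx|,|Δy|) over the edges gives the boundary count: gcd(9,3) + gcd(9,29) + gcd(20,11) + gcd(2,21) = 3+1+1+1 = 6.
Pick's theorem gives I = A − B/2 + 1 = 338 − 6/2 + 1 = 336, so the closed region contains I + B = 336 + 6 = 342 lattice points.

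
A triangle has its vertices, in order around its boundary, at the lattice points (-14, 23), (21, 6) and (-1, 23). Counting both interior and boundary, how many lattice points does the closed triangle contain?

The shoelace formula gives twice the area as |[(-14)·6 − 21·23] + [21·23 − (-1)·6] + [(-1)·23 − (-14)·23]| = 221, so the area is 110.5.
Along each edge there are gcd(|Δx|,|Δy|)+1 lattice points, so counting each shared vertex once the boundary has gcd(35,17) + gcd(22,17) + gcd(13,0) = 1+1+13 = 15.
Pick's theorem gives I = A − B/2 + 1 = 110.5 − 15/2 + 1 = 104, so the closed region contains I + B = 104 + 15 = 119 lattice points.

119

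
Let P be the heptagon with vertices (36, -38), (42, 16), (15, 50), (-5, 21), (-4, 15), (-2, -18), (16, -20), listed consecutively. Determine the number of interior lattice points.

2568

The shoelace formula gives twice the area as |(36·16 − 42·(-38)) + (42·50 − 15·16) + (15·21 − (-5)·50) + ((-5)·15 − (-4)·21) + ((-4)·(-18) − (-2)·15) + ((-2)·(-20) − 16·(-18)) + (16·(-38) − 36·(-20))| = 5148, so the area is 2574.
Summing gcd(|Δx|,|Δy|) over the edges gives the boundary count: gcd(6,54) + gcd(27,34) + gcd(20,29) + gcd(1,6) + gcd(2,33) + gcd(18,2) + gcd(20,18) = 6+1+1+1+1+2+2 = 14.
By Pick's theorem A = I + B/2 − 1, so I = 2574 − 14/2 + 1 = 2568.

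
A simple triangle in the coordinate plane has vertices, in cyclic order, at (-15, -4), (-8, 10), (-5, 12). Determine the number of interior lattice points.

10

By the shoelace formula, twice the signed area is |[(-15)·10 − (-8)·(-4)] + [(-8)·12 − (-5)·10] + [(-5)·(-4) − (-15)·12]| = 28, so the area is 14.
The number of boundary lattice points is Σ gcd(|Δx|,|Δy|) = gcd(7,14) + gcd(3,2) + gcd(10,16) = 7+1+2 = 10.
By Pick's theorem A = I + B/2 − 1, so I = 14 − 10/2 + 1 = 10.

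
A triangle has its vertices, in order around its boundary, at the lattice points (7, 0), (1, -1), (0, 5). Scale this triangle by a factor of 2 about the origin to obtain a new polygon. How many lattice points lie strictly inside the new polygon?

72

By the shoelace formula, twice the signed area is |[7·(-1) − 1·0] + [1·5 − 0·(-1)] + [0·0 − 7·5]| = 37, so the area is 37/2.
Summing gcd(|Δx|,|Δy|) over the edges gives the boundary count: gcd(6,1) + gcd(1,6) + gcd(7,5) = 1+1+1 = 3.
Scaling by 2 multiplies the area by 2² = 4 (so the new area is 74) and multiplies the boundary lattice-point count by 2, giving 6.
By Pick's theorem, the interior count of the dilated polygon is 74 − 6/2 + 1 = 72.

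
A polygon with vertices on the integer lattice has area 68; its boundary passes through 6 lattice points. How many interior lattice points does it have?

66

Pick's theorem A = I + B/2 − 1 rearranges to I = A − B/2 + 1 = 68 − 6/2 + 1 = 66.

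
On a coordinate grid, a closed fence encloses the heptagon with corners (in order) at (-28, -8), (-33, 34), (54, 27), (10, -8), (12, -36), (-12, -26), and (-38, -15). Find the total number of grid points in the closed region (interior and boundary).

The shoelace formula gives twice the area as |[(-28)·34 − (-33)·(-8)] + [(-33)·27 − 54·34] + [54·(-8) − 10·27] + [10·(-36) − 12·(-8)] + [12·(-26) − (-12)·(-36)] + [(-12)·(-15) − (-38)·(-26)] + [(-38)·(-8) − (-28)·(-15)]| = 6577, so the area is 6577/2.
Along each edge there are gcd(|Δx|,|Δy|)+1 lattice points, so counting each shared vertex once the boundary has gcd(5,42) + gcd(87,7) + gcd(44,35) + gcd(2,28) + gcd(24,10) + gcd(26,11) + gcd(10,7) = 1+1+1+2+2+1+1 = 9.
Pick's theorem gives I = A − B/2 + 1 = 6577/2 − 9/2 + 1 = 3285, so the closed region contains I + B = 3285 + 9 = 3294 lattice points.

3294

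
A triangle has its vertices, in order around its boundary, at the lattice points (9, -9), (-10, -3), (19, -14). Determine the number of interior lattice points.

Using the shoelace formula, 2A = |(9·(-3) − (-10)·(-9)) + ((-10)·(-14) − 19·(-3)) + (19·(-9) − 9·(-14))| = 35, so the area is 17.5.
Summing gcd(|Δx|,|Δy|) over the edges gives the boundary count: gcd(19,6) + gcd(29,11) + gcd(10,5) = 1+1+5 = 7.
By Pick's theorem A = I + B/2 − 1, so I = 17.5 − 7/2 + 1 = 15.

15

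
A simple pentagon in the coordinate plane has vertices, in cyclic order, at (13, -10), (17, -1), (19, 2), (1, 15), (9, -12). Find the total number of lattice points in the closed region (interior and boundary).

210

Using the shoelace formula, 2A = |[13·(-1) − 17·(-10)] + [17·2 − 19·(-1)] + [19·15 − 1·2] + [1·(-12) − 9·15] + [9·(-10) − 13·(-12)]| = 412, so the area is 206.
Summing gcd(|Δx|,|Δy|) over the edges gives the boundary count: gcd(4,9) + gcd(2,3) + gcd(18,13) + gcd(8,27) + gcd(4,2) = 1+1+1+1+2 = 6.
Pick's theorem gives I = A − B/2 + 1 = 206 − 6/2 + 1 = 204, so the closed region contains I + B = 204 + 6 = 210 lattice points.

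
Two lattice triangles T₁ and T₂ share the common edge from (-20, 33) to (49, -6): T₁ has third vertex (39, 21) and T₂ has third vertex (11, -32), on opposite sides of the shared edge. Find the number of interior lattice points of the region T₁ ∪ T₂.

The union is the simple quadrilateral with vertices (-20, 33), (39, 21), (49, -6), (11, -32) in order.
Using the shoelace formula, 2A = |((-20)·21 − 39·33) + (39·(-6) − 49·21) + (49·(-32) − 11·(-6)) + (11·33 − (-20)·(-32))| = 4749, so the area is 2374.5.
The number of boundary lattice points is Σ gcd(|Δx|,|Δy|) = gcd(59,12) + gcd(10,27) + gcd(38,26) + gcd(31,65) = 1+1+2+1 = 5.
By Pick's theorem I = A − B/2 + 1 = 2374.5 − 5/2 + 1 = 2373.

2373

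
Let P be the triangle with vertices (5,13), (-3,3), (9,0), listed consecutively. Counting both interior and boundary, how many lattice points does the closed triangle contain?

The shoelace formula gives twice the area as |(5·3 − (-3)·13) + ((-3)·0 − 9·3) + (9·13 − 5·0)| = 144, so the area is 72.
Summing gcd(|Δx|,|Δy|) over the edges gives the boundary count: gcd(8,10) + gcd(12,3) + gcd(4,13) = 2+3+1 = 6.
Pick's theorem gives I = A − B/2 + 1 = 72 − 6/2 + 1 = 70, so the closed region contains I + B = 70 + 6 = 76 lattice points.

76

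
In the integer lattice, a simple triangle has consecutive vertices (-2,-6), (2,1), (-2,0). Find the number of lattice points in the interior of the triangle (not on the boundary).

9

The shoelace formula gives twice the area as |((-2)·1 − 2·(-6)) + (2·0 − (-2)·1) + ((-2)·(-6) − (-2)·0)| = 24, so the area is 12.
The number of boundary lattice points is Σ gcd(|Δx|,|Δy|) = gcd(4,7) + gcd(4,1) + gcd(0,6) = 1+1+6 = 8.
Pick's theorem gives I = A − B/2 + 1 = 12 − 8/2 + 1 = 9.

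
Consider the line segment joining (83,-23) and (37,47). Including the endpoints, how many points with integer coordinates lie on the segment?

The number of lattice points on a segment between lattice points is gcd(|Δx|,|Δy|) + 1 = gcd(46,70) + 1 = 2 + 1 = 3.

3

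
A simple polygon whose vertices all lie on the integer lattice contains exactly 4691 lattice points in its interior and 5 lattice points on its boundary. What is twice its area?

9385

Pick's theorem states A = I + B/2 − 1, so A = 4691 + 5/2 − 1 = 9385/2.
Hence 2A = 9385.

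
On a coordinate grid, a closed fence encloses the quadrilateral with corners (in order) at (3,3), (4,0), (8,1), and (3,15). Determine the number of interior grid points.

By the shoelace formula, twice the signed area is |[3·0 − 4·3] + [4·1 − 8·0] + [8·15 − 3·1] + [3·3 − 3·15]| = 73, so the area is 73/2.
The number of boundary lattice points is Σ gcd(|Δx|,|Δy|) = gcd(1,3) + gcd(4,1) + gcd(5,14) + gcd(0,12) = 1+1+1+12 = 15.
By Pick's theorem A = I + B/2 − 1, so I = 73/2 − 15/2 + 1 = 30.

30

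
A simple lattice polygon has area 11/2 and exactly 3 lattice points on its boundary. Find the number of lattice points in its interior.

5

Pick's theorem A = I + B/2 − 1 rearranges to I = A − B/2 + 1 = 11/2 − 3/2 + 1 = 5.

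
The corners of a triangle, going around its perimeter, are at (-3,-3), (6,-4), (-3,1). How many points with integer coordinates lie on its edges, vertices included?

Along each edge there are gcd(|Δx|,|Δy|)+1 lattice points, so counting each shared vertex once the boundary has gcd(9,1) + gcd(9,5) + gcd(0,4) = 1+1+4 = 6.

6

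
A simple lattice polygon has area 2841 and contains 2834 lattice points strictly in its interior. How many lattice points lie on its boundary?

Pick's theorem gives A = I + B/2 − 1, so B = 2(A − I + 1) = 2(2841 − 2834 + 1) = 16.

16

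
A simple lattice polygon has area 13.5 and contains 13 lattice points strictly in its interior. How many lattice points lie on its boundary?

Pick's theorem gives A = I + B/2 − 1, so B = 2(A − I + 1) = 2(13.5 − 13 + 1) = 3.

3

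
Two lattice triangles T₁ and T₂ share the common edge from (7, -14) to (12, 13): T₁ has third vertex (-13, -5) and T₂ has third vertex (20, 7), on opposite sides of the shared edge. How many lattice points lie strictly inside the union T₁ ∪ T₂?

The union is the simple quadrilateral with vertices (7, -14), (-13, -5), (12, 13), (20, 7) in order.
The shoelace formula gives twice the area as |[7·(-5) − (-13)·(-14)] + [(-13)·13 − 12·(-5)] + [12·7 − 20·13] + [20·(-14) − 7·7]| = 831, so the area is 831/2.
Summing gcd(|Δx|,|Δy|) over the edges gives the boundary count: gcd(20,9) + gcd(25,18) + gcd(8,6) + gcd(13,21) = 1+1+2+1 = 5.
By Pick's theorem I = A − B/2 + 1 = 831/2 − 5/2 + 1 = 414.

414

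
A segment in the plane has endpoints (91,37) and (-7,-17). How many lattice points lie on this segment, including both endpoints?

The number of lattice points on a segment between lattice points is gcd(|Δx|,|Δy|) + 1 = gcd(98,54) + 1 = 2 + 1 = 3.

3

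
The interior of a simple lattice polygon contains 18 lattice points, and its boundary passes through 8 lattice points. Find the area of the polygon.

By Pick's theorem, A = I + B/2 − 1 = 18 + 8/2 − 1 = 21.

21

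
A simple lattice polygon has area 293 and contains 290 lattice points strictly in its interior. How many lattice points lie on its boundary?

8

Pick's theorem gives A = I + B/2 − 1, so B = 2(A − I + 1) = 2(293 − 290 + 1) = 8.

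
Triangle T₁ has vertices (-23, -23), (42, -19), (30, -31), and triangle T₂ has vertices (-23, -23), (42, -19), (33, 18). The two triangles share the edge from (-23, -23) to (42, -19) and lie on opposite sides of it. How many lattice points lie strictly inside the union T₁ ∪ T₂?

The union is the simple quadrilateral with vertices (-23, -23), (30, -31), (42, -19), (33, 18) in order.
The shoelace formula gives twice the area as |((-23)·(-31) − 30·(-23)) + (30·(-19) − 42·(-31)) + (42·18 − 33·(-19)) + (33·(-23) − (-23)·18)| = 3173, so the area is 1586.5.
Along each edge there are gcd(|Δx|,|Δy|)+1 lattice points, so counting each shared vertex once the boundary has gcd(53,8) + gcd(12,12) + gcd(9,37) + gcd(56,41) = 1+12+1+1 = 15.
By Pick's theorem I = A − B/2 + 1 = 1586.5 − 15/2 + 1 = 1580.

1580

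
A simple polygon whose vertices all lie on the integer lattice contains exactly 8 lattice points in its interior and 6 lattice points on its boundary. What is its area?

Pick's theorem states A = I + B/2 − 1, so A = 8 + 6/2 − 1 = 10.

10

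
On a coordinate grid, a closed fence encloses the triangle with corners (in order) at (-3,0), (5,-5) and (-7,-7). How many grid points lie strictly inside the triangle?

The shoelace formula gives twice the area as |((-3)·(-5) − 5·0) + (5·(-7) − (-7)·(-5)) + ((-7)·0 − (-3)·(-7))| = 76, so the area is 38.
Summing gcd(|Δx|,|Δy|) over the edges gives the boundary count: gcd(8,5) + gcd(12,2) + gcd(4,7) = 1+2+1 = 4.
Pick's theorem gives I = A − B/2 + 1 = 38 − 4/2 + 1 = 37.

37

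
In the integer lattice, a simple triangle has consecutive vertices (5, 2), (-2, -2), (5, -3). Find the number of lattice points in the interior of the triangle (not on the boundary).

By the shoelace formula, twice the signed area is |[5·(-2) − (-2)·2] + [(-2)·(-3) − 5·(-2)] + [5·2 − 5·(-3)]| = 35, so the area is 35/2.
The number of boundary lattice points is Σ gcd(|Δx|,|Δy|) = gcd(7,4) + gcd(7,1) + gcd(0,5) = 1+1+5 = 7.
Pick's theorem gives I = A − B/2 + 1 = 35/2 − 7/2 + 1 = 15.

15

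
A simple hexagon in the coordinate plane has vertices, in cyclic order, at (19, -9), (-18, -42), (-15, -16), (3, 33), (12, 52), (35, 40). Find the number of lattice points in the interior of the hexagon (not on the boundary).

2200

The shoelace formula gives twice the area as |(19·(-42) − (-18)·(-9)) + ((-18)·(-16) − (-15)·(-42)) + ((-15)·33 − 3·(-16)) + (3·52 − 12·33) + (12·40 − 35·52) + (35·(-9) − 19·40)| = 4404, so the area is 2202.
The number of boundary lattice points is Σ gcd(|Δx|,|Δy|) = gcd(37,33) + gcd(3,26) + gcd(18,49) + gcd(9,19) + gcd(23,12) + gcd(16,49) = 1+1+1+1+1+1 = 6.
By Pick's theorem A = I + B/2 − 1, so I = 2202 − 6/2 + 1 = 2200.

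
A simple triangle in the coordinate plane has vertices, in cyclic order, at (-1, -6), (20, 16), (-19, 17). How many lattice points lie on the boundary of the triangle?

3

The number of boundary lattice points is Σ gcd(|Δx|,|Δy|) = gcd(21,22) + gcd(39,1) + gcd(18,23) = 1+1+1 = 3.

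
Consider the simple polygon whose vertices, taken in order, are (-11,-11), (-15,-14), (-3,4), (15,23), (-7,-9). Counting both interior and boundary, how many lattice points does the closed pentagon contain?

126

Using the shoelace formula, 2A = |[(-11)·(-14) − (-15)·(-11)] + [(-15)·4 − (-3)·(-14)] + [(-3)·23 − 15·4] + [15·(-9) − (-7)·23] + [(-7)·(-11) − (-11)·(-9)]| = 238, so the area is 119.
Summing gcd(|Δx|,|Δy|) over the edges gives the boundary count: gcd(4,3) + gcd(12,18) + gcd(18,19) + gcd(22,32) + gcd(4,2) = 1+6+1+2+2 = 12.
Pick's theorem gives I = A − B/2 + 1 = 119 − 12/2 + 1 = 114, so the closed region contains I + B = 114 + 12 = 126 lattice points.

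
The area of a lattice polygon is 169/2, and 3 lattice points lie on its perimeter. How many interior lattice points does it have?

84

From Pick's theorem, I = A − B/2 + 1 = 169/2 − 3/2 + 1 = 84.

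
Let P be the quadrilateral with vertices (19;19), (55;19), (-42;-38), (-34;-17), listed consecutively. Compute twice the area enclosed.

By the shoelace formula, twice the signed area is |[19·19 − 55·19] + [55·(-38) − (-42)·19] + [(-42)·(-17) − (-34)·(-38)] + [(-34)·19 − 19·(-17)]| = 2877, so the area is 1438.5.

2877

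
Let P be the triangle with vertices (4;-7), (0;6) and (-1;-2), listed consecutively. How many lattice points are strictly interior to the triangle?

20

The shoelace formula gives twice the area as |[4·6 − 0·(-7)] + [0·(-2) − (-1)·6] + [(-1)·(-7) − 4·(-2)]| = 45, so the area is 45/2.
Along each edge there are gcd(|Δx|,|Δy|)+1 lattice points, so counting each shared vertex once the boundary has gcd(4,13) + gcd(1,8) + gcd(5,5) = 1+1+5 = 7.
By Pick's theorem A = I + B/2 − 1, so I = 45/2 − 7/2 + 1 = 20.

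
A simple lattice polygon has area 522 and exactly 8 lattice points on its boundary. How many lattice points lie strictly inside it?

519

From Pick's theorem, I = A − B/2 + 1 = 522 − 8/2 + 1 = 519.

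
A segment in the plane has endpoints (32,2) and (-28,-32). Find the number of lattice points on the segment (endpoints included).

The number of lattice points on a segment between lattice points is gcd(|Δx|,|Δy|) + 1 = gcd(60,34) + 1 = 2 + 1 = 3.

3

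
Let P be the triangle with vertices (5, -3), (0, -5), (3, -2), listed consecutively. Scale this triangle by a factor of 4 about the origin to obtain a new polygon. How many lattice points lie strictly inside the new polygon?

63

Using the shoelace formula, 2A = |[5·(-5) − 0·(-3)] + [0·(-2) − 3·(-5)] + [3·(-3) − 5·(-2)]| = 9, so the area is 9/2.
Along each edge there are gcd(|Δx|,|Δy|)+1 lattice points, so counting each shared vertex once the boundary has gcd(5,2) + gcd(3,3) + gcd(2,1) = 1+3+1 = 5.
Scaling by 4 multiplies the area by 4² = 16 (so the new area is 72) and multiplies the boundary lattice-point count by 4, giving 20.
By Pick's theorem, the interior count of the dilated polygon is 72 − 20/2 + 1 = 63.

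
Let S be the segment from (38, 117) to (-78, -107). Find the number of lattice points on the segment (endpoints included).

5

The number of lattice points on a segment between lattice points is gcd(|Δx|,|Δy|) + 1 = gcd(116,224) + 1 = 4 + 1 = 5.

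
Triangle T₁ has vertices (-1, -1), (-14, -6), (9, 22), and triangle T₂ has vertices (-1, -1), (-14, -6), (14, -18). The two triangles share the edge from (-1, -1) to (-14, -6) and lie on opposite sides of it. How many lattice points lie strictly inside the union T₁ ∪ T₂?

270

The union is the simple quadrilateral with vertices (-1, -1), (9, 22), (-14, -6), (14, -18) in order.
The shoelace formula gives twice the area as |((-1)·22 − 9·(-1)) + (9·(-6) − (-14)·22) + ((-14)·(-18) − 14·(-6)) + (14·(-1) − (-1)·(-18))| = 545, so the area is 545/2.
The number of boundary lattice points is Σ gcd(|Δx|,|Δy|) = gcd(10,23) + gcd(23,28) + gcd(28,12) + gcd(15,17) = 1+1+4+1 = 7.
By Pick's theorem I = A − B/2 + 1 = 545/2 − 7/2 + 1 = 270.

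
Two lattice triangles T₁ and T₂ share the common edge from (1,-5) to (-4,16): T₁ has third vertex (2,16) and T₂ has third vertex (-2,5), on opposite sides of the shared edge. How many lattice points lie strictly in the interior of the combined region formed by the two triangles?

The union is the simple quadrilateral with vertices (1,-5), (2,16), (-4,16), (-2,5) in order.
By the shoelace formula, twice the signed area is |(1·16 − 2·(-5)) + (2·16 − (-4)·16) + ((-4)·5 − (-2)·16) + ((-2)·(-5) − 1·5)| = 139, so the area is 139/2.
Summing gcd(|Δx|,|Δy|) over the edges gives the boundary count: gcd(1,21) + gcd(6,0) + gcd(2,11) + gcd(3,10) = 1+6+1+1 = 9.
By Pick's theorem I = A − B/2 + 1 = 139/2 − 9/2 + 1 = 66.

66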